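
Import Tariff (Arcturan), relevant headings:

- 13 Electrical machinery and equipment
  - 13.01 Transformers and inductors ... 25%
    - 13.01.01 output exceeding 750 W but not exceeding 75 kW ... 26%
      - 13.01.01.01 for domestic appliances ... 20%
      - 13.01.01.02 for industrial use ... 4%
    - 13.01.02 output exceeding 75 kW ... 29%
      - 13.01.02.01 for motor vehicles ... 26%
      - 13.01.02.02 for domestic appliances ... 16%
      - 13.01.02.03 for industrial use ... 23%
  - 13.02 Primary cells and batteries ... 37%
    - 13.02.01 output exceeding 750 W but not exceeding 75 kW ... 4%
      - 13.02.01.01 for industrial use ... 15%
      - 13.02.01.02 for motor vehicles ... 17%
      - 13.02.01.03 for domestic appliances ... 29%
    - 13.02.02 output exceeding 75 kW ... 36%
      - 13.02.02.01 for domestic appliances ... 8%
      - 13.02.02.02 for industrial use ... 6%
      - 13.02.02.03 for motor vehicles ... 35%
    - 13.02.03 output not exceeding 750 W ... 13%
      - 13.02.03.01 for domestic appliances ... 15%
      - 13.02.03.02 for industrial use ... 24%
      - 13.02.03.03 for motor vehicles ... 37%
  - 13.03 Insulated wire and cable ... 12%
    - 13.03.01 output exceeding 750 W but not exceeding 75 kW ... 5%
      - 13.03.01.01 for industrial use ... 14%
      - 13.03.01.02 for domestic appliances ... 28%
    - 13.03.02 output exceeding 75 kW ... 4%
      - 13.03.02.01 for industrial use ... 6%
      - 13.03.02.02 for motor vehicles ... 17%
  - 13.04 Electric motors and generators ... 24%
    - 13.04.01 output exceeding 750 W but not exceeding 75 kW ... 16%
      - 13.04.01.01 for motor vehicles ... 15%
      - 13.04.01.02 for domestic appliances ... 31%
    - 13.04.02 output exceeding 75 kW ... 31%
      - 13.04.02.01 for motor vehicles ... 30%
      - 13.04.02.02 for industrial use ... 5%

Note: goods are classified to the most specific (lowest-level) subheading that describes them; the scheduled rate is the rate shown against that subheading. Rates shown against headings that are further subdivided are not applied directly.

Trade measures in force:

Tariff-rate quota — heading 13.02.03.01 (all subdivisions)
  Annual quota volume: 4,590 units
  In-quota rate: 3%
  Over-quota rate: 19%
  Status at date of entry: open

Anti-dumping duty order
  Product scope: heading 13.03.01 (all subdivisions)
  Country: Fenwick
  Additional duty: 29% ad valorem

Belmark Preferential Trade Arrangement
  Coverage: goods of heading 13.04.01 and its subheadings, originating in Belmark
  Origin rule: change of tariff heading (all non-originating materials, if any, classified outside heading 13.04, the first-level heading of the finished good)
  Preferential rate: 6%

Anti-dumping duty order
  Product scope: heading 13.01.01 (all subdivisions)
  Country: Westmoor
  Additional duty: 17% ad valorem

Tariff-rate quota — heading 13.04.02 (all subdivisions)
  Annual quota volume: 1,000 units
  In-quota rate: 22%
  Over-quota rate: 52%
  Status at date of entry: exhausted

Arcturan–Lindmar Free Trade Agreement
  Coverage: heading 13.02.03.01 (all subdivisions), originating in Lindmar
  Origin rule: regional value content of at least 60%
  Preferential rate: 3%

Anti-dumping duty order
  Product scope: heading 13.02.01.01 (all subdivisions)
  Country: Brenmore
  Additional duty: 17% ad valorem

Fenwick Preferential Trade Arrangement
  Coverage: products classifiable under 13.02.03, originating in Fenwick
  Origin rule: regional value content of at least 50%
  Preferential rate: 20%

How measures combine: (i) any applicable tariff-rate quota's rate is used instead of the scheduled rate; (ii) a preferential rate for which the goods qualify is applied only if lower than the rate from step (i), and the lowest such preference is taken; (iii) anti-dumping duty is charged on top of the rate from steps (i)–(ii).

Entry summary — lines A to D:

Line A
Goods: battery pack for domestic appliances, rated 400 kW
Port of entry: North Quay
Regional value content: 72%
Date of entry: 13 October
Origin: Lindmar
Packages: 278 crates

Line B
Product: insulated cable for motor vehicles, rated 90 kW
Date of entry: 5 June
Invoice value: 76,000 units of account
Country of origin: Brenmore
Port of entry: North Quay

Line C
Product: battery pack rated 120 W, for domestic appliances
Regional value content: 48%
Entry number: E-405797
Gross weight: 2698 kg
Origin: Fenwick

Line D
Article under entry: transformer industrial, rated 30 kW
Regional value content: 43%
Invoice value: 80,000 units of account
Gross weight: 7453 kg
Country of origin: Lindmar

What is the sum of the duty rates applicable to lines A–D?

Line A: battery pack → 13.02; rated 400 kW → 13.02.02; for domestic appliances → 13.02.02.01. Scheduled 8%. Lindmar agreement on 13.02.03.01: 13.02.02.01 not covered. → 8%.
Line B: insulated cable → 13.03; rated 90 kW → 13.03.02; for motor vehicles → 13.03.02.02. Scheduled 17%. No special measure applies. → 17%.
Line C: battery pack → 13.02; rated 120 W → 13.02.03; for domestic appliances → 13.02.03.01. Scheduled 15%. quota on 13.02.03.01 open → in-quota 3%; Fenwick agreement on 13.02.03: RVC < 50%. → 3%.
Line D: transformer → 13.01; rated 30 kW → 13.01.01; industrial → 13.01.01.02. Scheduled 4%. Lindmar agreement on 13.02.03.01: 13.01.01.02 not covered. → 4%.
Sum: 8% + 17% + 3% + 4% = 32%.

32%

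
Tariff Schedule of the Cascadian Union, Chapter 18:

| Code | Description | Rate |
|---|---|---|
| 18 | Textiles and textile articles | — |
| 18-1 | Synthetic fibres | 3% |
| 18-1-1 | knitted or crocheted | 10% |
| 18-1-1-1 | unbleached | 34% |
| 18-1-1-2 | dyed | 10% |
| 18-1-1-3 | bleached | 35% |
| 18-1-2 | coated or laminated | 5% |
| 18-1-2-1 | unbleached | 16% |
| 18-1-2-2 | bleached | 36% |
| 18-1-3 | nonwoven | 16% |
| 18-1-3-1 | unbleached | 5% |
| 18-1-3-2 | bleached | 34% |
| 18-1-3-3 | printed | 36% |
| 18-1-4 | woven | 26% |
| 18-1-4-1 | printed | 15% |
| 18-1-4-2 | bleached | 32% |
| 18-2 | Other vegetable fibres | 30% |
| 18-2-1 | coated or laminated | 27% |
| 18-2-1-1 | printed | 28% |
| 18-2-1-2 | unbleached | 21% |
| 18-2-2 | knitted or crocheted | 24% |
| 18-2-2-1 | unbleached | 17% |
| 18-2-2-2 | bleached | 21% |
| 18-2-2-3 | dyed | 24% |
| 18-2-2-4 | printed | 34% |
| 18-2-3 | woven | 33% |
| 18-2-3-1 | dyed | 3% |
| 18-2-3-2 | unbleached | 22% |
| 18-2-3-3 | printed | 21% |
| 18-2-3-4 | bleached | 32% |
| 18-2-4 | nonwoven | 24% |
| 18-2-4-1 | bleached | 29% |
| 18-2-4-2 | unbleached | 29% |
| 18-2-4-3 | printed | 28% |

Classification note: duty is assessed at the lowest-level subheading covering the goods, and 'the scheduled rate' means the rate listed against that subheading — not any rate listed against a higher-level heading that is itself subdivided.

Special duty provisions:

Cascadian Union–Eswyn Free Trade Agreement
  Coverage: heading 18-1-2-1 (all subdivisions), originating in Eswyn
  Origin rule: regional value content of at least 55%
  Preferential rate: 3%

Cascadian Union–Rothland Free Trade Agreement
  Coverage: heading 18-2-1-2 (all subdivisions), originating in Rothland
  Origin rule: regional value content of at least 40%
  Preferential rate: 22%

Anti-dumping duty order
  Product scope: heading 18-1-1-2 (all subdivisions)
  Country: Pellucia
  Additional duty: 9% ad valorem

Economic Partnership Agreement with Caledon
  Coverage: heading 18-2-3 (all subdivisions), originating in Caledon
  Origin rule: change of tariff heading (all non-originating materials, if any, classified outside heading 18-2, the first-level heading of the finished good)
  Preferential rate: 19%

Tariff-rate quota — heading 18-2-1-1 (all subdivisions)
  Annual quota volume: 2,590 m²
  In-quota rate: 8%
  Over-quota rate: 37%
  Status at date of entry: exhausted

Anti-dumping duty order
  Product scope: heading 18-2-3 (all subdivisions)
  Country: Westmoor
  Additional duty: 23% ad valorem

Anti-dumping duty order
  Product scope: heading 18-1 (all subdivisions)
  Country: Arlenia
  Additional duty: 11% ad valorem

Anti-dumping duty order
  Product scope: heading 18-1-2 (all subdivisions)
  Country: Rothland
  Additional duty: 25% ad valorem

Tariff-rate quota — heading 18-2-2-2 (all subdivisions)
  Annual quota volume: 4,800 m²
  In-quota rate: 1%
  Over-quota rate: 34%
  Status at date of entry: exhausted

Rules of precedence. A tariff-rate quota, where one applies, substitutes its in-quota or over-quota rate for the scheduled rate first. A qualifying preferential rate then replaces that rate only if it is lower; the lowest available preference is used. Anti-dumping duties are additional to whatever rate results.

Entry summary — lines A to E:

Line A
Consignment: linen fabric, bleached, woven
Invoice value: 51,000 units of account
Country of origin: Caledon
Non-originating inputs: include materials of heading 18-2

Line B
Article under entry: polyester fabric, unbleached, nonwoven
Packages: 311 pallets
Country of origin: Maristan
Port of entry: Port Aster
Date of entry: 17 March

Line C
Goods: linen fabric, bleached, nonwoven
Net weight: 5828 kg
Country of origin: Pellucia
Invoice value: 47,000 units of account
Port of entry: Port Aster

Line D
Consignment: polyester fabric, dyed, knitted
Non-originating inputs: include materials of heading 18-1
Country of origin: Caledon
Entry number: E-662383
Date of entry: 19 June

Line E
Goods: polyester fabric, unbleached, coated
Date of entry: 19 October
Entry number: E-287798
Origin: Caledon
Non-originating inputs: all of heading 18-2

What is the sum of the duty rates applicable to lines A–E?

92%

Line A: linen → 18-2; woven → 18-2-3; bleached → 18-2-3-4. Scheduled 32%. Caledon agreement on 18-2-3: CTH not met. → 32%.
Line B: polyester → 18-1; nonwoven → 18-1-3; unbleached → 18-1-3-1. Scheduled 5%. No special measure applies. → 5%.
Line C: linen → 18-2; nonwoven → 18-2-4; bleached → 18-2-4-1. Scheduled 29%. No special measure applies. → 29%.
Line D: polyester → 18-1; knitted → 18-1-1; dyed → 18-1-1-2. Scheduled 10%. Caledon agreement on 18-2-3: 18-1-1-2 not covered. → 10%.
Line E: polyester → 18-1; coated → 18-1-2; unbleached → 18-1-2-1. Scheduled 16%. Caledon agreement on 18-2-3: 18-1-2-1 not covered. → 16%.
Sum: 32% + 5% + 29% + 10% + 16% = 92%.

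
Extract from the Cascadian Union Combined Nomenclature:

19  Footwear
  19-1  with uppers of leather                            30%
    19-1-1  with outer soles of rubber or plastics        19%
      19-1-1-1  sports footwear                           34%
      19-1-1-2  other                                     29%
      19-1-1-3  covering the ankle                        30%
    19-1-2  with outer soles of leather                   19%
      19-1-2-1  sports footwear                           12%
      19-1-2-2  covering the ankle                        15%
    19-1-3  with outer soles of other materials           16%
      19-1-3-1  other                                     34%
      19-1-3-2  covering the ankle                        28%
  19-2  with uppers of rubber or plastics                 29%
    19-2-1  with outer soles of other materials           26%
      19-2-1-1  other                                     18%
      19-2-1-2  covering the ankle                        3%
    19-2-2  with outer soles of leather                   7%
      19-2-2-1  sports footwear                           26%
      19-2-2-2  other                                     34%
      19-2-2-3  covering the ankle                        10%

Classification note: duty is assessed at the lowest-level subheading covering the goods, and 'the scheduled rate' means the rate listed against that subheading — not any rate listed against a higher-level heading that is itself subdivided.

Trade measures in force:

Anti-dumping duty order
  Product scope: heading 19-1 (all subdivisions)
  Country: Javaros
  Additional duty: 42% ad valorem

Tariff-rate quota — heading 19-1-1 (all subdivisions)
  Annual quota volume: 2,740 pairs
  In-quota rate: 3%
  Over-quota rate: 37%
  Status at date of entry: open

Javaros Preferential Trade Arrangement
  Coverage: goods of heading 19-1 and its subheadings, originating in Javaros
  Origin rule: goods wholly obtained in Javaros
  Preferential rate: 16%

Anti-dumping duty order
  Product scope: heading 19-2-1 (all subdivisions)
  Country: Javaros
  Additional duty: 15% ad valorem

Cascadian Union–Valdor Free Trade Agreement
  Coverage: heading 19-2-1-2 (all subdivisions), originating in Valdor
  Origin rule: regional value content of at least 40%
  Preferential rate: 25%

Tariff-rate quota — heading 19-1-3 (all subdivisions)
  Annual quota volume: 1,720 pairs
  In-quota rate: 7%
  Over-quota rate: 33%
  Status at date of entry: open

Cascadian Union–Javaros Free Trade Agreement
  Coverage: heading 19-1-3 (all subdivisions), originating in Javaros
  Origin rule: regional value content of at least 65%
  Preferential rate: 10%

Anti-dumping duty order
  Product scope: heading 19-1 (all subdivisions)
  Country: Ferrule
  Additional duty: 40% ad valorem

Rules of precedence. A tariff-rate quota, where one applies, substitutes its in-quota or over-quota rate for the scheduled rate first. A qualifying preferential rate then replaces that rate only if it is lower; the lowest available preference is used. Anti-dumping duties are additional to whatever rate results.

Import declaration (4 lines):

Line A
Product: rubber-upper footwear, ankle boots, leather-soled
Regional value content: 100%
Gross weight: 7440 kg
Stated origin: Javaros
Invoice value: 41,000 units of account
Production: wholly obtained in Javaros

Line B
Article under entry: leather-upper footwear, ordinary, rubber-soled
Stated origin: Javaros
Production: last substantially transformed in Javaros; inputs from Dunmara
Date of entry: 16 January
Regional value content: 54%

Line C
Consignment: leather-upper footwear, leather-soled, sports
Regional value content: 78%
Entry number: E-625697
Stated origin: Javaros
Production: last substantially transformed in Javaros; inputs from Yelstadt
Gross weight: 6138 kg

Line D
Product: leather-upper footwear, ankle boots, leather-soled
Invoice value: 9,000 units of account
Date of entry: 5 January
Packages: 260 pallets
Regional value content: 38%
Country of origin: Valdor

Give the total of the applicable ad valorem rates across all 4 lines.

124%

Line A: rubber-upper → 19-2; leather-soled → 19-2-2; ankle boots → 19-2-2-3. Scheduled 10%. Javaros agreement on 19-1: 19-2-2-3 not covered; Javaros agreement on 19-1-3: 19-2-2-3 not covered. → 10%.
Line B: leather-upper → 19-1; rubber-soled → 19-1-1; ordinary → 19-1-1-2. Scheduled 29%. quota on 19-1-1 open → in-quota 3%; Javaros agreement on 19-1: not wholly obtained; Javaros agreement on 19-1-3: 19-1-1-2 not covered; anti-dumping (Javaros, 19-1): +42%; total 3% + 42% = 45%. → 45%.
Line C: leather-upper → 19-1; leather-soled → 19-1-2; sports → 19-1-2-1. Scheduled 12%. Javaros agreement on 19-1: not wholly obtained; Javaros agreement on 19-1-3: 19-1-2-1 not covered; anti-dumping (Javaros, 19-1): +42%; total 12% + 42% = 54%. → 54%.
Line D: leather-upper → 19-1; leather-soled → 19-1-2; ankle boots → 19-1-2-2. Scheduled 15%. Valdor agreement on 19-2-1-2: 19-1-2-2 not covered. → 15%.
Sum: 10% + 45% + 54% + 15% = 124%.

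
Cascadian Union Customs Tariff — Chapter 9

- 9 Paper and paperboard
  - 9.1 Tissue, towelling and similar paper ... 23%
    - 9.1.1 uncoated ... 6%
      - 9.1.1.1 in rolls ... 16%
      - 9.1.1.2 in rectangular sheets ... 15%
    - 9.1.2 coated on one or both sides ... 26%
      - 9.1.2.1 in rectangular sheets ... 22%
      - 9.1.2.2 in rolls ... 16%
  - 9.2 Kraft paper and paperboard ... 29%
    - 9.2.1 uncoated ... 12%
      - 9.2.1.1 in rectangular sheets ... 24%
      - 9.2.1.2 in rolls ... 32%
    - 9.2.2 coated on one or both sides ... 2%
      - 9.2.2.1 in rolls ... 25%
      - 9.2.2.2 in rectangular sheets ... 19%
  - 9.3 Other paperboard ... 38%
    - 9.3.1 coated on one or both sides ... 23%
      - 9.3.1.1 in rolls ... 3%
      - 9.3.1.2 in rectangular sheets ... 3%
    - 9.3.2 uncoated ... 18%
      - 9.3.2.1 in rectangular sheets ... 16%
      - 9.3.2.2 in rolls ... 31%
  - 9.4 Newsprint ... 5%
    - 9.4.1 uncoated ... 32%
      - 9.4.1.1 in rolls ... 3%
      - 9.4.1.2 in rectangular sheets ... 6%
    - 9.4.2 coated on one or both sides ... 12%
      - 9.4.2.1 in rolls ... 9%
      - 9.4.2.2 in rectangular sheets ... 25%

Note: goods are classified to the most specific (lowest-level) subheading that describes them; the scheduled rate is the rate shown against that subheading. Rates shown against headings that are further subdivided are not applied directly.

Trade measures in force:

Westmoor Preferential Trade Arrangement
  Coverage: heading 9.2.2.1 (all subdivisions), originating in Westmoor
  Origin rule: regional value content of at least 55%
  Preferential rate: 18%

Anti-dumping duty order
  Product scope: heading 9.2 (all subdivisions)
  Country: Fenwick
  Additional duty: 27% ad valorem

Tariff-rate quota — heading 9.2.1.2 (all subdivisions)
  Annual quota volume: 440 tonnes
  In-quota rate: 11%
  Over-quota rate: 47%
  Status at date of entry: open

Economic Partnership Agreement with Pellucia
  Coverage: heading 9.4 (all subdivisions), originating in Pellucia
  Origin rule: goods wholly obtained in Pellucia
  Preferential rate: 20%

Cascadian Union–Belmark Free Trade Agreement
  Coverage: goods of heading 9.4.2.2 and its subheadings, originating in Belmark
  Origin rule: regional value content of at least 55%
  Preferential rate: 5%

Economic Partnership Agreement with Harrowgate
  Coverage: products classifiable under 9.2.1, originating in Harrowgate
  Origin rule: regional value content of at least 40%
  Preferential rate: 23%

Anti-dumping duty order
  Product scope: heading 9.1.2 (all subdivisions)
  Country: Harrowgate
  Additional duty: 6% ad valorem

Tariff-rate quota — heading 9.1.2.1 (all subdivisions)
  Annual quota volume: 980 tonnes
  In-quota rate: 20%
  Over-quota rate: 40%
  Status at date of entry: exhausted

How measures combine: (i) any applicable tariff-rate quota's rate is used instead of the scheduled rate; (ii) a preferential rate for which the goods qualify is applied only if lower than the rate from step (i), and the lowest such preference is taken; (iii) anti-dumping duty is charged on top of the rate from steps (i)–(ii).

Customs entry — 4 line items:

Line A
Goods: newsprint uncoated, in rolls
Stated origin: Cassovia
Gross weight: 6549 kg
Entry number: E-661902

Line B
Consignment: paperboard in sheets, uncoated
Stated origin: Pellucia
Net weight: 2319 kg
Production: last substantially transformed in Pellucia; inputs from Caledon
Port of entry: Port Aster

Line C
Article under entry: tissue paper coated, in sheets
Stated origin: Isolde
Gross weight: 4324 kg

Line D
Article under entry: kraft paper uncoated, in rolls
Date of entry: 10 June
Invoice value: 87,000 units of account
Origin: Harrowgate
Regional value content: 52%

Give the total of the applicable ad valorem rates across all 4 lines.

70%

Line A: newsprint → 9.4; uncoated → 9.4.1; in rolls → 9.4.1.1. Scheduled 3%. No special measure applies. → 3%.
Line B: paperboard → 9.3; uncoated → 9.3.2; in sheets → 9.3.2.1. Scheduled 16%. Pellucia agreement on 9.4: 9.3.2.1 not covered. → 16%.
Line C: tissue paper → 9.1; coated → 9.1.2; in sheets → 9.1.2.1. Scheduled 22%. quota on 9.1.2.1 exhausted → over-quota 40%. → 40%.
Line D: kraft paper → 9.2; uncoated → 9.2.1; in rolls → 9.2.1.2. Scheduled 32%. quota on 9.2.1.2 open → in-quota 11%; Harrowgate agreement on 9.2.1: RVC ≥ 40% → 23% available; preference 23% not lower than 11% → no reduction. → 11%.
Sum: 3% + 16% + 40% + 11% = 70%.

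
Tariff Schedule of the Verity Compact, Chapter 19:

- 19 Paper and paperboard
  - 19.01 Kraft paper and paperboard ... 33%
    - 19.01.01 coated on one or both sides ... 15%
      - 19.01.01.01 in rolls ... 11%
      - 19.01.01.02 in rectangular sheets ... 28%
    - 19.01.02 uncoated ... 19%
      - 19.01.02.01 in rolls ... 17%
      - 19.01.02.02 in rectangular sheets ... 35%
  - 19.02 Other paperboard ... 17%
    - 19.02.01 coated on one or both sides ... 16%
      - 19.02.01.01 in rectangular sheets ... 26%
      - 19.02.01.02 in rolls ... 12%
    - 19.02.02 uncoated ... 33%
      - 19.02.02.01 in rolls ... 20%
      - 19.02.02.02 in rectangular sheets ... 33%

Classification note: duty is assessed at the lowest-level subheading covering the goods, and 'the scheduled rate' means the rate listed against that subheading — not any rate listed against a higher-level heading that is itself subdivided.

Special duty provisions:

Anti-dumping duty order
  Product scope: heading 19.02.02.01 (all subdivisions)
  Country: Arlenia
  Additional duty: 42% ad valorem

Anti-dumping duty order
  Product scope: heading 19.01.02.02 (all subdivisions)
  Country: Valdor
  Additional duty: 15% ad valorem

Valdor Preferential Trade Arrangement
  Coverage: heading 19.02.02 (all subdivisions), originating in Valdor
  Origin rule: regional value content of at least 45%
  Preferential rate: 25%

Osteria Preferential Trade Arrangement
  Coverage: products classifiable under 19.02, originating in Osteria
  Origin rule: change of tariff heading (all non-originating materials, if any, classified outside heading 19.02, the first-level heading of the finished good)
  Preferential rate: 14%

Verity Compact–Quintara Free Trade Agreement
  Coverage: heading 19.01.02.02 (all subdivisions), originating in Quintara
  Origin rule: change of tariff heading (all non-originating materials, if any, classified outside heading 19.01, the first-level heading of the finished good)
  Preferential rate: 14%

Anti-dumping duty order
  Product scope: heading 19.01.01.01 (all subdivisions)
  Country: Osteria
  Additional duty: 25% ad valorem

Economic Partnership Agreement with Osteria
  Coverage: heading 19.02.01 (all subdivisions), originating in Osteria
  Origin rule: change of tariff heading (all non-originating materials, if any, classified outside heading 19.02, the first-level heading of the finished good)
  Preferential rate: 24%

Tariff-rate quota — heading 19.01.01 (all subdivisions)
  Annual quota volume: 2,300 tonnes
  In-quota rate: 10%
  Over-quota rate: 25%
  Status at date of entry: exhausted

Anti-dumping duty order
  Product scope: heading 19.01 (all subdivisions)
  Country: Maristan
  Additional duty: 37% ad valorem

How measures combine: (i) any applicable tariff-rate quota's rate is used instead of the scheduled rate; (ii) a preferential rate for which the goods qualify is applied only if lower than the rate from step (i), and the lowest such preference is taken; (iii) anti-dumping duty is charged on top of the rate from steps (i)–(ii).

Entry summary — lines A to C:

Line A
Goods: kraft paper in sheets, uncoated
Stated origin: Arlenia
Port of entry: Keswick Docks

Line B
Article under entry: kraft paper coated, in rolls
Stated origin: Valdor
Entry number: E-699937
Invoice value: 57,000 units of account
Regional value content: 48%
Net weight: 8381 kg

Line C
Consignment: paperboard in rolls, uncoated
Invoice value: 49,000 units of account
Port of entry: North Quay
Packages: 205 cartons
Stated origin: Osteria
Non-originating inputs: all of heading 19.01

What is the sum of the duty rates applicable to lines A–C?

74%

Line A: kraft paper → 19.01; uncoated → 19.01.02; in sheets → 19.01.02.02. Scheduled 35%. No special measure applies. → 35%.
Line B: kraft paper → 19.01; coated → 19.01.01; in rolls → 19.01.01.01. Scheduled 11%. quota on 19.01.01 exhausted → over-quota 25%; Valdor agreement on 19.02.02: 19.01.01.01 not covered. → 25%.
Line C: paperboard → 19.02; uncoated → 19.02.02; in rolls → 19.02.02.01. Scheduled 20%. Osteria agreement on 19.02: CTH met → 14% available; Osteria agreement on 19.02.01: 19.02.02.01 not covered; preferential 14%. → 14%.
Sum: 35% + 25% + 14% = 74%.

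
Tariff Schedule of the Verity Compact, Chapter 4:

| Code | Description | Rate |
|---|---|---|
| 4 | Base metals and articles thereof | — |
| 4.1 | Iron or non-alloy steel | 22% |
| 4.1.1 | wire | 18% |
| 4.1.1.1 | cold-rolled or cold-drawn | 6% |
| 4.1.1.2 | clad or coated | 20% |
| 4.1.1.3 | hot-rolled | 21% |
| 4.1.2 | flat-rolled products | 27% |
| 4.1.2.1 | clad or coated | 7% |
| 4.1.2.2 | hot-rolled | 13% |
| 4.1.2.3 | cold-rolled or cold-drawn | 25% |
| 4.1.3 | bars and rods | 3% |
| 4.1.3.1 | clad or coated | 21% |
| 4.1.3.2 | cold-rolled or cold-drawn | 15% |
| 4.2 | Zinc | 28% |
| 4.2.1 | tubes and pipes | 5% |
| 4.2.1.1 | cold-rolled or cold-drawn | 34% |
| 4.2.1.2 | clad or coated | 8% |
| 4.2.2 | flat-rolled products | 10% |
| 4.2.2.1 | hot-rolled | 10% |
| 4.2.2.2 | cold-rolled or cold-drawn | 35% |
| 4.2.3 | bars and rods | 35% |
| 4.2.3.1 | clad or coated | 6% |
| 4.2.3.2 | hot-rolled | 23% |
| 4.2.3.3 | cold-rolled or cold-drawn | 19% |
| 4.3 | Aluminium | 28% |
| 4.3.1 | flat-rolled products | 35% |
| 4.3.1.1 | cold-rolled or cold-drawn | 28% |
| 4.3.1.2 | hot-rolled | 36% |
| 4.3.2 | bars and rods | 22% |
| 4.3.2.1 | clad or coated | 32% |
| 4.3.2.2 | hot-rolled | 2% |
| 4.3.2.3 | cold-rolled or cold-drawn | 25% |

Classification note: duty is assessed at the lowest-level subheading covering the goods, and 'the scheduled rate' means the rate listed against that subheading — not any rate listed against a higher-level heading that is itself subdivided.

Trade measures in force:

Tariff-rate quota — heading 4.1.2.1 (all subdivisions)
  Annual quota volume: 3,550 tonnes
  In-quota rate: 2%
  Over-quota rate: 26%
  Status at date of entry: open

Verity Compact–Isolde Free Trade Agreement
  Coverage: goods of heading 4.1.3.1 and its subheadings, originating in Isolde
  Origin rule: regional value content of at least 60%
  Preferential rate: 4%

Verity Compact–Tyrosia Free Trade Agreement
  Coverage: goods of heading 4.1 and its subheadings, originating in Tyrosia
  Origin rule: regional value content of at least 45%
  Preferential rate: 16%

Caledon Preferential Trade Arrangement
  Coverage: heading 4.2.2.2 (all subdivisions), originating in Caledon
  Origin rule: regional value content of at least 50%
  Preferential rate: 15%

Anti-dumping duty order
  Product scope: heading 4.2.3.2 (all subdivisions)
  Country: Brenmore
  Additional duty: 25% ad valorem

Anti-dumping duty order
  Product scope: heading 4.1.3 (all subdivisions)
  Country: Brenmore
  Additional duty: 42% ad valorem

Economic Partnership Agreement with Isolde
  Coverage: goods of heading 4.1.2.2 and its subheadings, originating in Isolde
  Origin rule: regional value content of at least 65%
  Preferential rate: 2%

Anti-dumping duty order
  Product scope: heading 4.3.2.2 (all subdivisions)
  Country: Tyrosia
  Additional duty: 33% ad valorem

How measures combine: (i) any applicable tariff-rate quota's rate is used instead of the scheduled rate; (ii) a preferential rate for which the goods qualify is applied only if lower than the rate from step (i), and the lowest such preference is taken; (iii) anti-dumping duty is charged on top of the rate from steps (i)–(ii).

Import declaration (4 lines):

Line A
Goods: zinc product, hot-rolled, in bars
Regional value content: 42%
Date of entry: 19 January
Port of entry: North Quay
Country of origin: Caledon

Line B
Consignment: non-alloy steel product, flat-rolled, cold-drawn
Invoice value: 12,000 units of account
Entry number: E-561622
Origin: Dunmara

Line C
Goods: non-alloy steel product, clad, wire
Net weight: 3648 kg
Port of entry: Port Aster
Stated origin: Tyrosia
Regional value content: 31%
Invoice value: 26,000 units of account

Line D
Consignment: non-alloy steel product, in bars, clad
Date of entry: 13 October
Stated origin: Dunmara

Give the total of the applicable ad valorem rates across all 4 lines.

Line A: zinc → 4.2; in bars → 4.2.3; hot-rolled → 4.2.3.2. Scheduled 23%. Caledon agreement on 4.2.2.2: 4.2.3.2 not covered. → 23%.
Line B: non-alloy steel → 4.1; flat-rolled → 4.1.2; cold-drawn → 4.1.2.3. Scheduled 25%. No special measure applies. → 25%.
Line C: non-alloy steel → 4.1; wire → 4.1.1; clad → 4.1.1.2. Scheduled 20%. Tyrosia agreement on 4.1: RVC < 45%. → 20%.
Line D: non-alloy steel → 4.1; in bars → 4.1.3; clad → 4.1.3.1. Scheduled 21%. No special measure applies. → 21%.
Sum: 23% + 25% + 20% + 21% = 89%.

89%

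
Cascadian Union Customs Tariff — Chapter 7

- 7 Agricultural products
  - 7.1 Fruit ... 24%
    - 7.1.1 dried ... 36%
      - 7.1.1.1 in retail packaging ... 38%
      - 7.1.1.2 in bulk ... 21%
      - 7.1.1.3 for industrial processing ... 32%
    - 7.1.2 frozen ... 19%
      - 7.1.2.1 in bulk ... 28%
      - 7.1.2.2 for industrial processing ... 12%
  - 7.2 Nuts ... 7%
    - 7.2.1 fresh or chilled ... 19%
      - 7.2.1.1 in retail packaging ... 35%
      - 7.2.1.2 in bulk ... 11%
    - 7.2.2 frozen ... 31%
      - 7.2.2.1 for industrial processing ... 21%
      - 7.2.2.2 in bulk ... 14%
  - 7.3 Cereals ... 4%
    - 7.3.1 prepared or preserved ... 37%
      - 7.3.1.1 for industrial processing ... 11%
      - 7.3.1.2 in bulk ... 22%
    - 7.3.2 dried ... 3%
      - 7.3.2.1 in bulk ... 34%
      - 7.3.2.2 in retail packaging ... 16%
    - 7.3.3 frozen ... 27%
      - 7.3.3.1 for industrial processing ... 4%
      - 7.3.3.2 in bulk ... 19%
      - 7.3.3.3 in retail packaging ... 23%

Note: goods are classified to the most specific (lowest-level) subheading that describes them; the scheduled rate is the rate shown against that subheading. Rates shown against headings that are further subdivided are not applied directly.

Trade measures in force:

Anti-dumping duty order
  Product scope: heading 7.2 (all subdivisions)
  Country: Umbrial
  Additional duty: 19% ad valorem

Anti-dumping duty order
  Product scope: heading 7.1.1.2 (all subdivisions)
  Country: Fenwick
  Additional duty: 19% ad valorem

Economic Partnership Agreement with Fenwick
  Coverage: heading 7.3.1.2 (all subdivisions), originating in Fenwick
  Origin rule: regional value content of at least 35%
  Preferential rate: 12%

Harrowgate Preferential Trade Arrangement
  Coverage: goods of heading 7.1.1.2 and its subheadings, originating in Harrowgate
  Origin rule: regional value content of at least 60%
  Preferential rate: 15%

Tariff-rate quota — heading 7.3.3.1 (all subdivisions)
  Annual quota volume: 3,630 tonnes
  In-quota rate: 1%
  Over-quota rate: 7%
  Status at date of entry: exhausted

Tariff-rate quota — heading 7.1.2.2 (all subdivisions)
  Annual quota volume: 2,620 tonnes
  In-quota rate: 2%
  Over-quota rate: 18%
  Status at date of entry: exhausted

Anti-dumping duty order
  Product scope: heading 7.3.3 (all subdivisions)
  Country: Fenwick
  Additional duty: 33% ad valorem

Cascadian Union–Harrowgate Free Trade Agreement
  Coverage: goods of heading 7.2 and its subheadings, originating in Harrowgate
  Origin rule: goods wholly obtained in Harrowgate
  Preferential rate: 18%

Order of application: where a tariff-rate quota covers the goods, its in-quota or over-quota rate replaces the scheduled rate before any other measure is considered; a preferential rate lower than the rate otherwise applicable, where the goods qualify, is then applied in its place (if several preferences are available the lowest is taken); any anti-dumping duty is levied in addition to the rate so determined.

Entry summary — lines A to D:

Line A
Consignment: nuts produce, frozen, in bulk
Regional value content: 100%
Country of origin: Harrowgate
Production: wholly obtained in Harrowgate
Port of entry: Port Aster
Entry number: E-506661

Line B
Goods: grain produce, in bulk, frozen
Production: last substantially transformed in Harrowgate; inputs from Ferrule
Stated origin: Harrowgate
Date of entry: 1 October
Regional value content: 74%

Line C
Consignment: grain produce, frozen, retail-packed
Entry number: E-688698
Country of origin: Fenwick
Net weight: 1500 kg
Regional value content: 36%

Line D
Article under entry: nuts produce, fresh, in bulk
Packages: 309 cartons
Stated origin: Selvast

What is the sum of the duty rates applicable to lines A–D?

100%

Line A: nuts → 7.2; frozen → 7.2.2; in bulk → 7.2.2.2. Scheduled 14%. Harrowgate agreement on 7.1.1.2: 7.2.2.2 not covered; Harrowgate agreement on 7.2: wholly obtained → 18% available; preference 18% not lower than 14% → no reduction. → 14%.
Line B: grain → 7.3; frozen → 7.3.3; in bulk → 7.3.3.2. Scheduled 19%. Harrowgate agreement on 7.1.1.2: 7.3.3.2 not covered; Harrowgate agreement on 7.2: 7.3.3.2 not covered. → 19%.
Line C: grain → 7.3; frozen → 7.3.3; retail-packed → 7.3.3.3. Scheduled 23%. Fenwick agreement on 7.3.1.2: 7.3.3.3 not covered; anti-dumping (Fenwick, 7.3.3): +33%; total 23% + 33% = 56%. → 56%.
Line D: nuts → 7.2; fresh → 7.2.1; in bulk → 7.2.1.2. Scheduled 11%. No special measure applies. → 11%.
Sum: 14% + 19% + 56% + 11% = 100%.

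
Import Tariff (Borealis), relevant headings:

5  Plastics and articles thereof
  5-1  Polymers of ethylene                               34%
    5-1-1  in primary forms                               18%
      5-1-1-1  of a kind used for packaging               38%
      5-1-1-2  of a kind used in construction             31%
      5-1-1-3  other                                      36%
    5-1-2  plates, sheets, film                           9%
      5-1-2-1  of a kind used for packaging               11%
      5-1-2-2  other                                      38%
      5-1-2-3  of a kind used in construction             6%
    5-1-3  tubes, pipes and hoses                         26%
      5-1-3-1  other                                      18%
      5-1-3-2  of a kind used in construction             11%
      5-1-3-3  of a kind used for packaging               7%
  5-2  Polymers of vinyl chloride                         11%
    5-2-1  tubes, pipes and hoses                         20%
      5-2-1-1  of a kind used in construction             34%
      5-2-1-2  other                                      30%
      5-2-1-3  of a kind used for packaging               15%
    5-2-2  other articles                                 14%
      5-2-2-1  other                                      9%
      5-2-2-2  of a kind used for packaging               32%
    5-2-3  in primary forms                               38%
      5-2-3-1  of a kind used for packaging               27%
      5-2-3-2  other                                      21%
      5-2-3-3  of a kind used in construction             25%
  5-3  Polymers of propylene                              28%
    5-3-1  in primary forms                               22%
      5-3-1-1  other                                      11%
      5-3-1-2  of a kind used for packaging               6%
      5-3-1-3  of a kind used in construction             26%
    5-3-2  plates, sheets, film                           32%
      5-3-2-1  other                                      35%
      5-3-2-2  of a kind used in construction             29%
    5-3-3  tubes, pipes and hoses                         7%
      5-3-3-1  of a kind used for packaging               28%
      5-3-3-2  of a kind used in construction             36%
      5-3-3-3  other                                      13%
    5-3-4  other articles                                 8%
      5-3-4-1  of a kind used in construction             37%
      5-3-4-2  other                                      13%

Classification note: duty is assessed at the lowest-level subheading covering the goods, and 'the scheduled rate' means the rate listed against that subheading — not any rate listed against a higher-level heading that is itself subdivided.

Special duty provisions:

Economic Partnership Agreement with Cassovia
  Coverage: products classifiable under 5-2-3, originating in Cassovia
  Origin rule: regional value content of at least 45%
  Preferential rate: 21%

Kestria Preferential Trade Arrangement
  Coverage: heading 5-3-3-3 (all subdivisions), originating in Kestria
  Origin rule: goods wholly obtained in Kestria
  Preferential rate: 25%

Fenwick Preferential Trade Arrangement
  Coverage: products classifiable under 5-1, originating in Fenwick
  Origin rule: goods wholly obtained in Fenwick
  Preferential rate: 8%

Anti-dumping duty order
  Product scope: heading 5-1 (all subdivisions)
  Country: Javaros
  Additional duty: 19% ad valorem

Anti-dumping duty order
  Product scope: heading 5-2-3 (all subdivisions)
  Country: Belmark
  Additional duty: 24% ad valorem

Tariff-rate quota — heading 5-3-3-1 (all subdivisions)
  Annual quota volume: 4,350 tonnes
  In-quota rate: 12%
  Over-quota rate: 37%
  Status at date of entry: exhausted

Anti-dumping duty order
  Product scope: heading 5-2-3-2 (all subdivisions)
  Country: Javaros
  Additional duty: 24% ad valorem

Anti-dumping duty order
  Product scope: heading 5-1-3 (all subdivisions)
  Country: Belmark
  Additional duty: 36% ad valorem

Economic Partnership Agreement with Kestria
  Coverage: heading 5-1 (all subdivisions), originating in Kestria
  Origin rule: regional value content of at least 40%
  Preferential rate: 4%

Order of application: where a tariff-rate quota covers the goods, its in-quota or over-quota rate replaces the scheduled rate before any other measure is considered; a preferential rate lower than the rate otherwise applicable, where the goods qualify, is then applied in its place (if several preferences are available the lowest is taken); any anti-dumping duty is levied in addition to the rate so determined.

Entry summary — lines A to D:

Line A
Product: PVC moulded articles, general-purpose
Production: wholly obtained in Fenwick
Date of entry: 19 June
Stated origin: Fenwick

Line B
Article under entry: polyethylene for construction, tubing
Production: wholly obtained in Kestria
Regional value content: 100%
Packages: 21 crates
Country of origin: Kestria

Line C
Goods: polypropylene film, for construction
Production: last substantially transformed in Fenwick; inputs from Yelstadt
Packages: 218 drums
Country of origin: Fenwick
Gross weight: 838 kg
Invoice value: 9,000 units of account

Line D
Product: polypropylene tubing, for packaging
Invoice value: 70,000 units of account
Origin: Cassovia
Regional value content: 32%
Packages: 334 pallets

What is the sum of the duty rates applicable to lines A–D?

79%

Line A: PVC → 5-2; moulded articles → 5-2-2; general-purpose → 5-2-2-1. Scheduled 9%. Fenwick agreement on 5-1: 5-2-2-1 not covered. → 9%.
Line B: polyethylene → 5-1; tubing → 5-1-3; for construction → 5-1-3-2. Scheduled 11%. Kestria agreement on 5-3-3-3: 5-1-3-2 not covered; Kestria agreement on 5-1: RVC ≥ 40% → 4% available; preferential 4%. → 4%.
Line C: polypropylene → 5-3; film → 5-3-2; for construction → 5-3-2-2. Scheduled 29%. Fenwick agreement on 5-1: 5-3-2-2 not covered. → 29%.
Line D: polypropylene → 5-3; tubing → 5-3-3; for packaging → 5-3-3-1. Scheduled 28%. quota on 5-3-3-1 exhausted → over-quota 37%; Cassovia agreement on 5-2-3: 5-3-3-1 not covered. → 37%.
Sum: 9% + 4% + 29% + 37% = 79%.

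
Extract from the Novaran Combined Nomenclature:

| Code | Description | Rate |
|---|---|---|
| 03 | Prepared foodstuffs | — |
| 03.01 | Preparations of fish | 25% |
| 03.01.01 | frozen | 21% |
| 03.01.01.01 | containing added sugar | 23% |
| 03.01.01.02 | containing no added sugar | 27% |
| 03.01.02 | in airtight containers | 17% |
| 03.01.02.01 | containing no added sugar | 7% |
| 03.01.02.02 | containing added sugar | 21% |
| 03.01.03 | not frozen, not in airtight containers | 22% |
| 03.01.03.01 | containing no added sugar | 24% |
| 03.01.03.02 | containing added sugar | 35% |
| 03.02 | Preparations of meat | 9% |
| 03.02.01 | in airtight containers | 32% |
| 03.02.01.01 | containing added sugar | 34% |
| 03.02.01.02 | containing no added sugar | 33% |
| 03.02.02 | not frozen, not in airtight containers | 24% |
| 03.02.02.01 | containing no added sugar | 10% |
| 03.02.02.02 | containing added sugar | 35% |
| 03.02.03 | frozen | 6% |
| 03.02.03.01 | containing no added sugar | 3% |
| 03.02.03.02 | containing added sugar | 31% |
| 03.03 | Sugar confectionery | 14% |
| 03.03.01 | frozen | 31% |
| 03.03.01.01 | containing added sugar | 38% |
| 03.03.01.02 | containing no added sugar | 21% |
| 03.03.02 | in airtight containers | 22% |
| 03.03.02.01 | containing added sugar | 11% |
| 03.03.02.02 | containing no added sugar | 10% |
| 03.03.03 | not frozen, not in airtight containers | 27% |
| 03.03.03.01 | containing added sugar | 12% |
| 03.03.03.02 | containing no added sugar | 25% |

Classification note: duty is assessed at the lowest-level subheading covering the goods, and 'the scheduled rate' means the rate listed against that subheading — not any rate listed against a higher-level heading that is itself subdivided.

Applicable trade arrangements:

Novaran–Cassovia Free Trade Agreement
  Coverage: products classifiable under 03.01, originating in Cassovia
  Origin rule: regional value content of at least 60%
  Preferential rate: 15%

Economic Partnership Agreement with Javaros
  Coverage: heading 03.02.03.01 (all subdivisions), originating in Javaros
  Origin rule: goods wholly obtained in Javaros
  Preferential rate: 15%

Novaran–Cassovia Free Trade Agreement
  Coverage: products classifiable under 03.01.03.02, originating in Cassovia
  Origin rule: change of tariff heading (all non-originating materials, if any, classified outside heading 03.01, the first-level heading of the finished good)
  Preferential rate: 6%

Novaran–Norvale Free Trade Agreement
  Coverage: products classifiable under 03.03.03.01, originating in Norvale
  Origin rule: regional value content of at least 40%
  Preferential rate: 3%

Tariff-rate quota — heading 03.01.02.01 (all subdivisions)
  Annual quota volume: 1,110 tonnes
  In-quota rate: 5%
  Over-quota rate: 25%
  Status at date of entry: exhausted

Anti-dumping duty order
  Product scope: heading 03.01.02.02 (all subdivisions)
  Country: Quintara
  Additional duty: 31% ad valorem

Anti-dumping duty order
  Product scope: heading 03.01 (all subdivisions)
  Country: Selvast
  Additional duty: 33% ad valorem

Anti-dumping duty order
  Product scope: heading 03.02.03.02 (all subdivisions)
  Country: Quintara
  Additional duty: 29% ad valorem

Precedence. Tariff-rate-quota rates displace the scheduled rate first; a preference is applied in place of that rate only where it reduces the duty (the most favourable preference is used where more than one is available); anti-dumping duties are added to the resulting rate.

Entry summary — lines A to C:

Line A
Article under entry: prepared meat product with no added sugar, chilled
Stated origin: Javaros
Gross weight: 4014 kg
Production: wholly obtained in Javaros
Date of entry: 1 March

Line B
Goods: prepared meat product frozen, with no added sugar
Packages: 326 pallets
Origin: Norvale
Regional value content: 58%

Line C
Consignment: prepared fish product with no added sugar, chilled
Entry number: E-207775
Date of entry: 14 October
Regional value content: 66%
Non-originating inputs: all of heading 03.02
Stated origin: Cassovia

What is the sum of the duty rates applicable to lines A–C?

Line A: prepared meat product → 03.02; chilled → 03.02.02; with no added sugar → 03.02.02.01. Scheduled 10%. Javaros agreement on 03.02.03.01: 03.02.02.01 not covered. → 10%.
Line B: prepared meat product → 03.02; frozen → 03.02.03; with no added sugar → 03.02.03.01. Scheduled 3%. Norvale agreement on 03.03.03.01: 03.02.03.01 not covered. → 3%.
Line C: prepared fish product → 03.01; chilled → 03.01.03; with no added sugar → 03.01.03.01. Scheduled 24%. Cassovia agreement on 03.01: RVC ≥ 60% → 15% available; Cassovia agreement on 03.01.03.02: 03.01.03.01 not covered; preferential 15%. → 15%.
Sum: 10% + 3% + 15% = 28%.

28%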